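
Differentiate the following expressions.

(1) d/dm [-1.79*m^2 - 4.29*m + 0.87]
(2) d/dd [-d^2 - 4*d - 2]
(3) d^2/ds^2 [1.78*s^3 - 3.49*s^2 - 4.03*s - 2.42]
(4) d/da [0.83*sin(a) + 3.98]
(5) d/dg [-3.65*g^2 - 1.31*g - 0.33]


(1) = -3.58*m - 4.29
(2) = -2*d - 4
(3) = 10.68*s - 6.98
(4) = 0.83*cos(a)
(5) = -7.3*g - 1.31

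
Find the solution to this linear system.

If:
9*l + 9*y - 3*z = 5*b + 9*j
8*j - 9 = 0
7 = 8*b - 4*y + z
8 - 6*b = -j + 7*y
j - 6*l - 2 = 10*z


Then:
b = 3513/3088
j = 9/8
l = 75623/64848
y = 1775/5404
z = -2127/2702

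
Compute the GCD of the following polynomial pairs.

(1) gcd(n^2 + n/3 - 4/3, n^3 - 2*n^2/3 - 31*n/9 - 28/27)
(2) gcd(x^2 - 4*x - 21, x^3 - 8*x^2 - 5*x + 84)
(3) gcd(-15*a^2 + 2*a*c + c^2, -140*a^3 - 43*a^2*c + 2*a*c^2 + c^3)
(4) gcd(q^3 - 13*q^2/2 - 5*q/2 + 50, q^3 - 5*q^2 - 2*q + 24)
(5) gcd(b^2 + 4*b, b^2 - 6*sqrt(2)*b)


(1) = n + 4/3
(2) = x^2 - 4*x - 21
(3) = 5*a + c
(4) = gcd((q - 5)*(q - 4)*(q + 5/2), (q - 4)*(q - 3)*(q + 2)) = q - 4
(5) = b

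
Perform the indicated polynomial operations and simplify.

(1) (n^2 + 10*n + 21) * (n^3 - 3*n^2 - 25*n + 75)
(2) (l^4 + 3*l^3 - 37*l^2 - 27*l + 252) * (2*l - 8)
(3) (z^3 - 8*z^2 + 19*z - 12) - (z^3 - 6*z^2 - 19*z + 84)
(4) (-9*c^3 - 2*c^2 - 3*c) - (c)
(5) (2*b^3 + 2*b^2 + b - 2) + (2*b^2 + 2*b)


(1) = n^5 + 7*n^4 - 34*n^3 - 238*n^2 + 225*n + 1575
(2) = 2*l^5 - 2*l^4 - 98*l^3 + 242*l^2 + 720*l - 2016
(3) = -2*z^2 + 38*z - 96
(4) = -9*c^3 - 2*c^2 - 4*c
(5) = 2*b^3 + 4*b^2 + 3*b - 2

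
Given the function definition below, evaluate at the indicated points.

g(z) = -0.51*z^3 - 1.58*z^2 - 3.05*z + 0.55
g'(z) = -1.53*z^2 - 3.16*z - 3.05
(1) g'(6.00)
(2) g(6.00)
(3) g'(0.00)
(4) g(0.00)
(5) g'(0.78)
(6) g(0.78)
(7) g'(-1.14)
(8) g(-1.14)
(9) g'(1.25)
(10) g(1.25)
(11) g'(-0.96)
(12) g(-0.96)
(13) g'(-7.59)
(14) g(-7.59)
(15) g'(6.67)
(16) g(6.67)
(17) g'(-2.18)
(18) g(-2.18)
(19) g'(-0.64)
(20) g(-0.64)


(1) = -77.09
(2) = -184.79
(3) = -3.05
(4) = 0.55
(5) = -6.45
(6) = -3.03
(7) = -1.44
(8) = 2.73
(9) = -9.39
(10) = -6.73
(11) = -1.43
(12) = 2.47
(13) = -67.21
(14) = 155.67
(15) = -92.20
(16) = -241.42
(17) = -3.43
(18) = 4.97
(19) = -1.65
(20) = 1.99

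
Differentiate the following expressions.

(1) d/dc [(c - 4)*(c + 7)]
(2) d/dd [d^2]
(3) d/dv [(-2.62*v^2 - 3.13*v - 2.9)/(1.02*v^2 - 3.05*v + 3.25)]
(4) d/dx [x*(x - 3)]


(1) = 2*c + 3
(2) = 2*d
(3) = (11.1836*v^2 - 11.114*v - 19.0175)/(1.0404*v^4 - 6.222*v^3 + 15.9325*v^2 - 19.825*v + 10.5625)
(4) = 2*x - 3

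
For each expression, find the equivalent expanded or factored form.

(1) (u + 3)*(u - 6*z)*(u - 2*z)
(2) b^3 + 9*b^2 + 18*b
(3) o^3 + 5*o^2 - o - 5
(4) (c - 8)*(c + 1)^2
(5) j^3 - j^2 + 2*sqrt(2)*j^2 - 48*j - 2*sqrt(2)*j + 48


(1) = u^3 - 8*u^2*z + 3*u^2 + 12*u*z^2 - 24*u*z + 36*z^2
(2) = b*(b + 3)*(b + 6)
(3) = (o - 1)*(o + 1)*(o + 5)
(4) = c^3 - 6*c^2 - 15*c - 8
(5) = (j - 1)*(j - 4*sqrt(2))*(j + 6*sqrt(2))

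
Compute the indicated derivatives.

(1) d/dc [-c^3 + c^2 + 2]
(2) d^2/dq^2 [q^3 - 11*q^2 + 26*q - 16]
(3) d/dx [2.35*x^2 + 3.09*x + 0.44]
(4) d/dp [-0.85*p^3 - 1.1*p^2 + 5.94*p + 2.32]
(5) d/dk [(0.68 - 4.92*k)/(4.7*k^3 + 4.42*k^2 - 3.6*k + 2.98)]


(1) = c*(2 - 3*c)
(2) = 6*q - 22
(3) = 4.7*x + 3.09
(4) = -2.55*p^2 - 2.2*p + 5.94
(5) = (46.248*k^3 + 12.1584*k^2 - 6.0112*k - 12.2136)/(22.09*k^6 + 41.548*k^5 - 14.3036*k^4 - 3.812*k^3 + 39.3032*k^2 - 21.456*k + 8.8804)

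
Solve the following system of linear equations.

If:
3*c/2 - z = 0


Then:
c = 2*z/3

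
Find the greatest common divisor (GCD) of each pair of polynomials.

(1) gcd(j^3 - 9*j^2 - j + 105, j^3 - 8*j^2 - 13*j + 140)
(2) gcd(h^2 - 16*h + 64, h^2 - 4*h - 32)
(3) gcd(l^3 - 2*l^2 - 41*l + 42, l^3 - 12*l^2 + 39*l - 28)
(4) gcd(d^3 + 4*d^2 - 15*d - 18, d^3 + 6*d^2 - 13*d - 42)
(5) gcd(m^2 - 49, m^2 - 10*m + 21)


(1) = j^2 - 12*j + 35
(2) = h - 8
(3) = gcd((l - 7)*(l - 1)*(l + 6), (l - 7)*(l - 4)*(l - 1)) = l^2 - 8*l + 7
(4) = gcd((d - 3)*(d + 1)*(d + 6), (d - 3)*(d + 2)*(d + 7)) = d - 3
(5) = m - 7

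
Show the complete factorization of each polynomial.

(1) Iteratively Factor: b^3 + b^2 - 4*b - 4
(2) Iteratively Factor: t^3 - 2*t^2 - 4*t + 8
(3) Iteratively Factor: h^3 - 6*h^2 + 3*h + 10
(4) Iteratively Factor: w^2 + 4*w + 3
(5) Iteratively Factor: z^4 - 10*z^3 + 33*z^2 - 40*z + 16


(1) = (b + 2)*(b^2 - b - 2) = (b + 1)*(b + 2)*(b - 2)
(2) = (t - 2)*(t^2 - 4) = (t - 2)*(t + 2)*(t - 2)
(3) = (h - 2)*(h^2 - 4*h - 5) = (h - 5)*(h - 2)*(h + 1)
(4) = (w + 3)*(w + 1)
(5) = (z - 4)*(z^3 - 6*z^2 + 9*z - 4) = (z - 4)*(z - 1)*(z^2 - 5*z + 4) = (z - 4)*(z - 1)^2*(z - 4)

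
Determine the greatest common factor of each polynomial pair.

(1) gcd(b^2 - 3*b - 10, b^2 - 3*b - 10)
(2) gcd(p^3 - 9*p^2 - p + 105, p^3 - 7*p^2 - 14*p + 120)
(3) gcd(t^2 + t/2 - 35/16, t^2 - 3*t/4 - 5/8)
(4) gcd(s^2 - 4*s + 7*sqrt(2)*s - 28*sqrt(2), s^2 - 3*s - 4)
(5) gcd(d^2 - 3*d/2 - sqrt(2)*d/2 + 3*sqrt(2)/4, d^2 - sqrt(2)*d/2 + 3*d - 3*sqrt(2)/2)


(1) = b^2 - 3*b - 10
(2) = gcd((p - 7)*(p - 5)*(p + 3), (p - 6)*(p - 5)*(p + 4)) = p - 5
(3) = gcd((t - 5/4)*(t + 7/4), (t - 5/4)*(t + 1/2)) = t - 5/4
(4) = gcd((s - 4)*(s + 7*sqrt(2)), (s - 4)*(s + 1)) = s - 4
(5) = gcd((d - 3/2)*(d - sqrt(2)/2), (d + 3)*(d - sqrt(2)/2)) = d - sqrt(2)/2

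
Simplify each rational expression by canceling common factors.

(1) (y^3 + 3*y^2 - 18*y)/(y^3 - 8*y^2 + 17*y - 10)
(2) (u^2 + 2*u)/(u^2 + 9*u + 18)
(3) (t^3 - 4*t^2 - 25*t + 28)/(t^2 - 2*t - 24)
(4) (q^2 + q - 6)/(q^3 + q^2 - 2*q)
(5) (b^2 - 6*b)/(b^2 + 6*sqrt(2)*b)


(1) = (y^3 + 3*y^2 - 18*y)/(y^3 - 8*y^2 + 17*y - 10)
(2) = (u^2 + 2*u)/(u^2 + 9*u + 18)
(3) = (t^2 - 8*t + 7)/(t - 6)
(4) = (q^2 + q - 6)/(q^3 + q^2 - 2*q)
(5) = (b - 6)/(b + 6*sqrt(2))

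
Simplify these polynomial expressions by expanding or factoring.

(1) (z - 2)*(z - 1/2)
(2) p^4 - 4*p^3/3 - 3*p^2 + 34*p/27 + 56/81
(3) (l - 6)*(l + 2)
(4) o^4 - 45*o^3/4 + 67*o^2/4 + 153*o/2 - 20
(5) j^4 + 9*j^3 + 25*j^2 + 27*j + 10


(1) = z^2 - 5*z/2 + 1
(2) = (p - 7/3)*(p - 2/3)*(p + 1/3)*(p + 4/3)
(3) = l^2 - 4*l - 12
(4) = (o - 8)*(o - 5)*(o - 1/4)*(o + 2)
(5) = (j + 1)^2*(j + 2)*(j + 5)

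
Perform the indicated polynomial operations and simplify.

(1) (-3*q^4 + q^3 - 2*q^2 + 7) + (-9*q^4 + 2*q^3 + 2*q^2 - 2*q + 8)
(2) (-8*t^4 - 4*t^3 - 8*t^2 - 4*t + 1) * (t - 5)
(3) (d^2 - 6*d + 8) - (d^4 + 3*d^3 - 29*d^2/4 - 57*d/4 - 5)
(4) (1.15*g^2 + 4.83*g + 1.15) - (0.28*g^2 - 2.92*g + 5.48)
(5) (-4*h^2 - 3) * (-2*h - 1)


(1) = -12*q^4 + 3*q^3 - 2*q + 15
(2) = -8*t^5 + 36*t^4 + 12*t^3 + 36*t^2 + 21*t - 5
(3) = -d^4 - 3*d^3 + 33*d^2/4 + 33*d/4 + 13
(4) = 0.87*g^2 + 7.75*g - 4.33
(5) = 8*h^3 + 4*h^2 + 6*h + 3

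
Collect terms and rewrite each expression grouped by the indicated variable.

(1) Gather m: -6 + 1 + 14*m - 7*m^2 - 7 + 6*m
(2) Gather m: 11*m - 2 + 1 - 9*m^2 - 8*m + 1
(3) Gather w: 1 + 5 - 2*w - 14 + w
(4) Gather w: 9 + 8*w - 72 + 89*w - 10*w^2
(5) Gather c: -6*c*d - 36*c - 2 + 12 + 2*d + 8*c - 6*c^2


(1) = -7*m^2 + 20*m - 12
(2) = -9*m^2 + 3*m
(3) = -w - 8
(4) = -10*w^2 + 97*w - 63
(5) = -6*c^2 + c*(-6*d - 28) + 2*d + 10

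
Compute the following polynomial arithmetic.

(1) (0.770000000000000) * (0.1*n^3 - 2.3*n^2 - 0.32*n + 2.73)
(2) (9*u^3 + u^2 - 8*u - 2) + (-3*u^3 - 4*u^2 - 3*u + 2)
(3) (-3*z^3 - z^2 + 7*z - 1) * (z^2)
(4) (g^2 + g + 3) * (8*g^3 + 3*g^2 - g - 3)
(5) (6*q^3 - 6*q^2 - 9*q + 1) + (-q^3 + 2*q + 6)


(1) = 0.077*n^3 - 1.771*n^2 - 0.2464*n + 2.1021
(2) = 6*u^3 - 3*u^2 - 11*u
(3) = -3*z^5 - z^4 + 7*z^3 - z^2
(4) = 8*g^5 + 11*g^4 + 26*g^3 + 5*g^2 - 6*g - 9
(5) = 5*q^3 - 6*q^2 - 7*q + 7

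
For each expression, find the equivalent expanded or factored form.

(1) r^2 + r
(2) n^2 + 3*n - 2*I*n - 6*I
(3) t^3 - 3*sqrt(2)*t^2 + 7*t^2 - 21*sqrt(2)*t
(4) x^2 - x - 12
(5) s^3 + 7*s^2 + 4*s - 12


(1) = r*(r + 1)
(2) = (n + 3)*(n - 2*I)
(3) = t*(t + 7)*(t - 3*sqrt(2))
(4) = (x - 4)*(x + 3)
(5) = (s - 1)*(s + 2)*(s + 6)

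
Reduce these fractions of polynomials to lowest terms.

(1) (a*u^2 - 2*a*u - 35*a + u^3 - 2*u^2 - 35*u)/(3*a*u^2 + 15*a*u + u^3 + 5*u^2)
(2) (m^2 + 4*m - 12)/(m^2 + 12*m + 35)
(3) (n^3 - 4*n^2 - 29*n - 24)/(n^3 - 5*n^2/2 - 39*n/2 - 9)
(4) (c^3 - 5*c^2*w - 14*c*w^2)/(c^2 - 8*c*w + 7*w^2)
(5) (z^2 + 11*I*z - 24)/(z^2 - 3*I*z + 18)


(1) = (a*u - 7*a + u^2 - 7*u)/(3*a*u + u^2)
(2) = (m^2 + 4*m - 12)/(m^2 + 12*m + 35)
(3) = (2*n^2 - 14*n - 16)/(2*n^2 - 11*n - 6)
(4) = (-c^2 - 2*c*w)/(-c + w)
(5) = (z + 8*I)/(z - 6*I)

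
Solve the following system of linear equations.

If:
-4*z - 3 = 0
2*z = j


Then:
j = -3/2
z = -3/4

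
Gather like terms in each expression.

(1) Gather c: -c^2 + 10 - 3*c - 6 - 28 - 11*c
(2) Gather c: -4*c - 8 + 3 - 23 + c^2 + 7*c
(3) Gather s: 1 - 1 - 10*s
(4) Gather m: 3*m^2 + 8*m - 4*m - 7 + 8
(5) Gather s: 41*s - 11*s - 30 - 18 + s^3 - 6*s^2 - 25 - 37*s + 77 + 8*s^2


(1) = -c^2 - 14*c - 24
(2) = c^2 + 3*c - 28
(3) = -10*s
(4) = 3*m^2 + 4*m + 1
(5) = s^3 + 2*s^2 - 7*s + 4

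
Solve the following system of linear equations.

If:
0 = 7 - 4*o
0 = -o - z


Then:
o = 7/4
z = -7/4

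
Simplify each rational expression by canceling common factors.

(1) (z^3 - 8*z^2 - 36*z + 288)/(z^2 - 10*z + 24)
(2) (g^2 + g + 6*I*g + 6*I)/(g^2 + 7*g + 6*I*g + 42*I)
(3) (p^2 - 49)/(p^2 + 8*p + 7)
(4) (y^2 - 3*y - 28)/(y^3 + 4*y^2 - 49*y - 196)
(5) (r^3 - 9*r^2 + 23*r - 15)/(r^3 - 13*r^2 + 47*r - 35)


(1) = (z^2 - 2*z - 48)/(z - 4)
(2) = (g + 1)/(g + 7)
(3) = (p - 7)/(p + 1)
(4) = 1/(y + 7)
(5) = (r - 3)/(r - 7)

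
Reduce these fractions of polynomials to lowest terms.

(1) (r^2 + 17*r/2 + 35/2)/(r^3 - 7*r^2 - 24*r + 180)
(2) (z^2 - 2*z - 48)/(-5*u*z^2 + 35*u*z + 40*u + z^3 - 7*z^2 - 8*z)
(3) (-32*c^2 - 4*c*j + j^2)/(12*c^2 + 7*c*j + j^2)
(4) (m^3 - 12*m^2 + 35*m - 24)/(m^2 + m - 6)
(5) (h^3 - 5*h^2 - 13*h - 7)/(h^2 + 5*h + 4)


(1) = (2*r + 7)/(2*r^2 - 24*r + 72)
(2) = (z + 6)/(-5*u*z - 5*u + z^2 + z)
(3) = (-8*c + j)/(3*c + j)
(4) = (m^3 - 12*m^2 + 35*m - 24)/(m^2 + m - 6)
(5) = (h^2 - 6*h - 7)/(h + 4)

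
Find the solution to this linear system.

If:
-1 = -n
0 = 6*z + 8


Then:
n = 1
z = -4/3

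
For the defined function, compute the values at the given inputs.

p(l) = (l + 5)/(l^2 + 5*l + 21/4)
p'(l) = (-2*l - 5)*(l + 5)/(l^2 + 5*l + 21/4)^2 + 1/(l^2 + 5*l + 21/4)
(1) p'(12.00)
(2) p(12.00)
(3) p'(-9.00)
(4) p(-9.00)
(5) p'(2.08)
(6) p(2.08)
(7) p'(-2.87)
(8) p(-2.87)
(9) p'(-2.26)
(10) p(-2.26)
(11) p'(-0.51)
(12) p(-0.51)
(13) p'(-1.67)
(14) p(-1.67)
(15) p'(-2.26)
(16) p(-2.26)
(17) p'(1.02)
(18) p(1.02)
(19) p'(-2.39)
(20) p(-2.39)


(1) = -0.01
(2) = 0.08
(3) = -0.01
(4) = -0.10
(5) = -0.11
(6) = 0.35
(7) = 0.96
(8) = -2.47
(9) = -2.54
(10) = -2.91
(11) = -1.70
(12) = 1.52
(13) = -60.33
(14) = -10.70
(15) = -2.54
(16) = -2.91
(17) = -0.24
(18) = 0.53
(19) = -1.60
(20) = -2.64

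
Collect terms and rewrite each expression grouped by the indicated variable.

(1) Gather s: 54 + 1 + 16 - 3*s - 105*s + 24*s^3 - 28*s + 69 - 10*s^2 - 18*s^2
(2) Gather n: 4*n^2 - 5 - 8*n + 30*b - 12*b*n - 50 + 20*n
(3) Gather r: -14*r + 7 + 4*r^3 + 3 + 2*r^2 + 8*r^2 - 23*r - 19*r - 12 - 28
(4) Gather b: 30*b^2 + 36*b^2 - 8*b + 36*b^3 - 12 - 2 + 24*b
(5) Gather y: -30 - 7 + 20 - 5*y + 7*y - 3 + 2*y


(1) = 24*s^3 - 28*s^2 - 136*s + 140
(2) = 30*b + 4*n^2 + n*(12 - 12*b) - 55
(3) = 4*r^3 + 10*r^2 - 56*r - 30
(4) = 36*b^3 + 66*b^2 + 16*b - 14
(5) = 4*y - 20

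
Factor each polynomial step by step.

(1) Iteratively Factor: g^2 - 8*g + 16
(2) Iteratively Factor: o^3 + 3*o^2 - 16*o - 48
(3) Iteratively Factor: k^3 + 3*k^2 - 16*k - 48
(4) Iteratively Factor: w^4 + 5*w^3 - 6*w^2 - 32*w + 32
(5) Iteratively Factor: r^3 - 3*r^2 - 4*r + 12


(1) = (g - 4)*(g - 4)
(2) = (o - 4)*(o^2 + 7*o + 12) = (o - 4)*(o + 4)*(o + 3)
(3) = (k + 3)*(k^2 - 16) = (k + 3)*(k + 4)*(k - 4)
(4) = (w + 4)*(w^3 + w^2 - 10*w + 8) = (w - 1)*(w + 4)*(w^2 + 2*w - 8) = (w - 2)*(w - 1)*(w + 4)*(w + 4)
(5) = (r + 2)*(r^2 - 5*r + 6) = (r - 3)*(r + 2)*(r - 2)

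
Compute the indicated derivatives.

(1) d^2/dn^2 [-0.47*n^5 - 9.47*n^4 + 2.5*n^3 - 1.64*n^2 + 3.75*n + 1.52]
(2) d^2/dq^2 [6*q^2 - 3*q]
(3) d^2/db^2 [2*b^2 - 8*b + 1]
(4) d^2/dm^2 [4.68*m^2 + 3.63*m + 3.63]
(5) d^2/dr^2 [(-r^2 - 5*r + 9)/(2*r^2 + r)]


(1) = -9.4*n^3 - 113.64*n^2 + 15.0*n - 3.28
(2) = 12
(3) = 4
(4) = 9.36000000000000
(5) = 18*(-2*r^3 + 12*r^2 + 6*r + 1)/(r^3*(8*r^3 + 12*r^2 + 6*r + 1))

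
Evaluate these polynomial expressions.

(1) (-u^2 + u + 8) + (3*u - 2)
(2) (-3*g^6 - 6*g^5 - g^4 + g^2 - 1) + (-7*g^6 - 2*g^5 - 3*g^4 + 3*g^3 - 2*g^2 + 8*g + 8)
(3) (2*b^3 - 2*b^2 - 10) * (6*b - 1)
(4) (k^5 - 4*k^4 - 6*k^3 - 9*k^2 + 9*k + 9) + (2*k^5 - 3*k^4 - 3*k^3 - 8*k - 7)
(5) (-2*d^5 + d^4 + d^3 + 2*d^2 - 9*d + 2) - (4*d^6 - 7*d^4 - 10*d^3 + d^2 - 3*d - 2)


(1) = -u^2 + 4*u + 6
(2) = -10*g^6 - 8*g^5 - 4*g^4 + 3*g^3 - g^2 + 8*g + 7
(3) = 12*b^4 - 14*b^3 + 2*b^2 - 60*b + 10
(4) = 3*k^5 - 7*k^4 - 9*k^3 - 9*k^2 + k + 2
(5) = -4*d^6 - 2*d^5 + 8*d^4 + 11*d^3 + d^2 - 6*d + 4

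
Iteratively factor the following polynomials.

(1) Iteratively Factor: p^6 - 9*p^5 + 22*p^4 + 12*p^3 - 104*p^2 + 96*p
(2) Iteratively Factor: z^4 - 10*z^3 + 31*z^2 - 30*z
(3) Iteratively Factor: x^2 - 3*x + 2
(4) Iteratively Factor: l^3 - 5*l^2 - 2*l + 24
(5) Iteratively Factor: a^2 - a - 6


(1) = (p - 4)*(p^5 - 5*p^4 + 2*p^3 + 20*p^2 - 24*p) = p*(p - 4)*(p^4 - 5*p^3 + 2*p^2 + 20*p - 24) = p*(p - 4)*(p - 3)*(p^3 - 2*p^2 - 4*p + 8) = p*(p - 4)*(p - 3)*(p + 2)*(p^2 - 4*p + 4) = p*(p - 4)*(p - 3)*(p - 2)*(p + 2)*(p - 2)
(2) = (z)*(z^3 - 10*z^2 + 31*z - 30) = z*(z - 5)*(z^2 - 5*z + 6) = z*(z - 5)*(z - 3)*(z - 2)
(3) = (x - 2)*(x - 1)
(4) = (l - 4)*(l^2 - l - 6) = (l - 4)*(l - 3)*(l + 2)
(5) = (a - 3)*(a + 2)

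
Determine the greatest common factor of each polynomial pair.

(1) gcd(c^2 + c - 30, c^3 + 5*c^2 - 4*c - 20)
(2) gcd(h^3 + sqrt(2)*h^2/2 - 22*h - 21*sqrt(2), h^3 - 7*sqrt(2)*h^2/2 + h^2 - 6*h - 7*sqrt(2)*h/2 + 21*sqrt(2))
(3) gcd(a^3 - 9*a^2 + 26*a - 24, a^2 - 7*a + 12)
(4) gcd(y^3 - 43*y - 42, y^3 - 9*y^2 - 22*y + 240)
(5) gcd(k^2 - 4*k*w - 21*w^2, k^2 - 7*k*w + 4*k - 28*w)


(1) = 1
(2) = gcd((h - 7*sqrt(2)/2)*(h + sqrt(2))*(h + 3*sqrt(2)), (h - 2)*(h + 3)*(h - 7*sqrt(2)/2)) = h - 7*sqrt(2)/2
(3) = a^2 - 7*a + 12
(4) = gcd((y - 7)*(y + 1)*(y + 6), (y - 8)*(y - 6)*(y + 5)) = 1
(5) = -k + 7*w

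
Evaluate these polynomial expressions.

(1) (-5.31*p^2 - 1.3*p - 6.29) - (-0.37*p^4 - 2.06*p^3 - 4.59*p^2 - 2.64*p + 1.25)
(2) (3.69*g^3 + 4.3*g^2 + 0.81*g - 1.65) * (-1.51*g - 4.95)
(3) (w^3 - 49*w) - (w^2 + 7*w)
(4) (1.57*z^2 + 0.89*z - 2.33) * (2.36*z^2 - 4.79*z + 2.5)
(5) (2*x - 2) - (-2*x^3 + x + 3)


(1) = 0.37*p^4 + 2.06*p^3 - 0.72*p^2 + 1.34*p - 7.54
(2) = -5.5719*g^4 - 24.7585*g^3 - 22.5081*g^2 - 1.518*g + 8.1675
(3) = w^3 - w^2 - 56*w
(4) = 3.7052*z^4 - 5.4199*z^3 - 5.8369*z^2 + 13.3857*z - 5.825
(5) = 2*x^3 + x - 5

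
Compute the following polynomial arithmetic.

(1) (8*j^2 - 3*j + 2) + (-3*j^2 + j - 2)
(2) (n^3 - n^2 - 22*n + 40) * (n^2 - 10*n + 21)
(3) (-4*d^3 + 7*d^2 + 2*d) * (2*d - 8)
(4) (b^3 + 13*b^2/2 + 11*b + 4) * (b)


(1) = 5*j^2 - 2*j
(2) = n^5 - 11*n^4 + 9*n^3 + 239*n^2 - 862*n + 840
(3) = -8*d^4 + 46*d^3 - 52*d^2 - 16*d
(4) = b^4 + 13*b^3/2 + 11*b^2 + 4*b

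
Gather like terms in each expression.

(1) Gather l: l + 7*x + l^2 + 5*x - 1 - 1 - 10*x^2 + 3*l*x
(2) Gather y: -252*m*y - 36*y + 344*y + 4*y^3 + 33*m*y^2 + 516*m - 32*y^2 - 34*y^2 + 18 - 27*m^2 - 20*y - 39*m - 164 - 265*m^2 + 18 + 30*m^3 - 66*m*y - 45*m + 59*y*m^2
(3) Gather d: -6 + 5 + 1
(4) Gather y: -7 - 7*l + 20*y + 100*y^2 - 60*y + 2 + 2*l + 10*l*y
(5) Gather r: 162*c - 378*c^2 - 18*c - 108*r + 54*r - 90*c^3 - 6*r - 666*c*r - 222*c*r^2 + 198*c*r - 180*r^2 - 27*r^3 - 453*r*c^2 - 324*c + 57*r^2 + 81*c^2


(1) = l^2 + l*(3*x + 1) - 10*x^2 + 12*x - 2
(2) = 30*m^3 - 292*m^2 + 432*m + 4*y^3 + y^2*(33*m - 66) + y*(59*m^2 - 318*m + 288) - 128
(3) = 0
(4) = -5*l + 100*y^2 + y*(10*l - 40) - 5
(5) = -90*c^3 - 297*c^2 - 180*c - 27*r^3 + r^2*(-222*c - 123) + r*(-453*c^2 - 468*c - 60)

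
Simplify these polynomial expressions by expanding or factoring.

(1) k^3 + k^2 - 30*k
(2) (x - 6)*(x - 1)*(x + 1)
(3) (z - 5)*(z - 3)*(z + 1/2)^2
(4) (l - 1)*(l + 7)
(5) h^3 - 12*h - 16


(1) = k*(k - 5)*(k + 6)
(2) = x^3 - 6*x^2 - x + 6
(3) = z^4 - 7*z^3 + 29*z^2/4 + 13*z + 15/4
(4) = l^2 + 6*l - 7
(5) = (h - 4)*(h + 2)^2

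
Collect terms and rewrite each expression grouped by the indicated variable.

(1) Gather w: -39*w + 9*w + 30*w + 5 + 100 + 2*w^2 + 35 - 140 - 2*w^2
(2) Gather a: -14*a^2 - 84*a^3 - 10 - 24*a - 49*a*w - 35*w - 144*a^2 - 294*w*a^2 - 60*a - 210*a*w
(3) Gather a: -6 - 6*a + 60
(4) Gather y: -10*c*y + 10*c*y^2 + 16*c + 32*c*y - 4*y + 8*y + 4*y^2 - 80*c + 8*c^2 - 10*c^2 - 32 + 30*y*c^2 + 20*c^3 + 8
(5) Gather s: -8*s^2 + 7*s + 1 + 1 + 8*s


(1) = 0
(2) = -84*a^3 + a^2*(-294*w - 158) + a*(-259*w - 84) - 35*w - 10
(3) = 54 - 6*a
(4) = 20*c^3 - 2*c^2 - 64*c + y^2*(10*c + 4) + y*(30*c^2 + 22*c + 4) - 24
(5) = -8*s^2 + 15*s + 2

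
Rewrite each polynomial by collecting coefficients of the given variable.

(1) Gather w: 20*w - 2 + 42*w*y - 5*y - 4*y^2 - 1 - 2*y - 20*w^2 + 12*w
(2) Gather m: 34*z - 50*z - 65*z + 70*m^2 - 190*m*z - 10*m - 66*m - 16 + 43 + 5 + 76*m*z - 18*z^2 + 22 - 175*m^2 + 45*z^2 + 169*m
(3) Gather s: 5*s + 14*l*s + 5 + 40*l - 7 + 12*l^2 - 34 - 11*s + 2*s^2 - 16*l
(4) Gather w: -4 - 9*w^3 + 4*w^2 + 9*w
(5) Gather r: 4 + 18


(1) = -20*w^2 + w*(42*y + 32) - 4*y^2 - 7*y - 3
(2) = -105*m^2 + m*(93 - 114*z) + 27*z^2 - 81*z + 54
(3) = 12*l^2 + 24*l + 2*s^2 + s*(14*l - 6) - 36
(4) = -9*w^3 + 4*w^2 + 9*w - 4
(5) = 22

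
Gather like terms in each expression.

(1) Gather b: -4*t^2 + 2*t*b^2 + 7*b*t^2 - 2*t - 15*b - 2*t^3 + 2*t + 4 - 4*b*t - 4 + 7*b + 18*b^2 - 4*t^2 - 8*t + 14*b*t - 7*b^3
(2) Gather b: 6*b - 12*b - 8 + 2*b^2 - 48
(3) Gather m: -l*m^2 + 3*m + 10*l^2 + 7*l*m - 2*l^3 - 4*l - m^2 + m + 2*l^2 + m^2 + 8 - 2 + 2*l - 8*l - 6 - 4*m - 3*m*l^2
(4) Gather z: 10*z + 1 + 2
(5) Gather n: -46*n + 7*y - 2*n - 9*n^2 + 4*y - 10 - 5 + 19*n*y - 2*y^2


(1) = -7*b^3 + b^2*(2*t + 18) + b*(7*t^2 + 10*t - 8) - 2*t^3 - 8*t^2 - 8*t
(2) = 2*b^2 - 6*b - 56
(3) = -2*l^3 + 12*l^2 - l*m^2 - 10*l + m*(-3*l^2 + 7*l)
(4) = 10*z + 3
(5) = -9*n^2 + n*(19*y - 48) - 2*y^2 + 11*y - 15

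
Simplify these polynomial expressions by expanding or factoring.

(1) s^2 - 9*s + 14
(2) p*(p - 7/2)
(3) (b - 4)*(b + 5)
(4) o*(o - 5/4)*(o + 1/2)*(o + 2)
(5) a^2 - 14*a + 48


(1) = (s - 7)*(s - 2)
(2) = p^2 - 7*p/2
(3) = b^2 + b - 20
(4) = o^4 + 5*o^3/4 - 17*o^2/8 - 5*o/4
(5) = (a - 8)*(a - 6)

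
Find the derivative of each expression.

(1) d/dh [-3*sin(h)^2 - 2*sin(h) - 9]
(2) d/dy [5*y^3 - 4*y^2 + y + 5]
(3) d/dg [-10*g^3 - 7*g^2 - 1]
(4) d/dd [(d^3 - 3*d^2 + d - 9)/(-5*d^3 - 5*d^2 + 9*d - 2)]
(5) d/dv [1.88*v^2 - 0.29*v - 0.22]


(1) = -2*(3*sin(h) + 1)*cos(h)
(2) = 15*y^2 - 8*y + 1
(3) = 2*g*(-15*g - 7)
(4) = (-20*d^4 + 28*d^3 - 163*d^2 - 78*d + 79)/(25*d^6 + 50*d^5 - 65*d^4 - 70*d^3 + 101*d^2 - 36*d + 4)
(5) = 3.76*v - 0.29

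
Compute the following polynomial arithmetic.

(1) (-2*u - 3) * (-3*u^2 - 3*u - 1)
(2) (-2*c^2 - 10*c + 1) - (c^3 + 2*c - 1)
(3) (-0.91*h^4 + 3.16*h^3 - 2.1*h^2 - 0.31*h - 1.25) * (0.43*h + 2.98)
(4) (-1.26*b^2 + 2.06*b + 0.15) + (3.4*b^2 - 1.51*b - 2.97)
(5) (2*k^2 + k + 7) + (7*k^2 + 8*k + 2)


(1) = 6*u^3 + 15*u^2 + 11*u + 3
(2) = -c^3 - 2*c^2 - 12*c + 2
(3) = -0.3913*h^5 - 1.353*h^4 + 8.5138*h^3 - 6.3913*h^2 - 1.4613*h - 3.725
(4) = 2.14*b^2 + 0.55*b - 2.82
(5) = 9*k^2 + 9*k + 9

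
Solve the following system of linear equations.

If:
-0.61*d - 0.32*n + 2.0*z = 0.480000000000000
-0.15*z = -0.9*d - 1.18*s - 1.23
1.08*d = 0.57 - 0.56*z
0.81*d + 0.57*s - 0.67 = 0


Then:
d = 5.05
n = -65.70
s = -6.01
z = -8.73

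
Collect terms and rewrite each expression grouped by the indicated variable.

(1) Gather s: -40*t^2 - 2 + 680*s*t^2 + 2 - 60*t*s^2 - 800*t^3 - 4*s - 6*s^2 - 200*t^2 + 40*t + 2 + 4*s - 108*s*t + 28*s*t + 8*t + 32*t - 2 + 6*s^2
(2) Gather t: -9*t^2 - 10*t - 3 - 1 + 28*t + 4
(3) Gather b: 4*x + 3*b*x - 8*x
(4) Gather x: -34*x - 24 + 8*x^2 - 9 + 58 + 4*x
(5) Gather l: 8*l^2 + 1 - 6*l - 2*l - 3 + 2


(1) = -60*s^2*t + s*(680*t^2 - 80*t) - 800*t^3 - 240*t^2 + 80*t
(2) = -9*t^2 + 18*t
(3) = 3*b*x - 4*x
(4) = 8*x^2 - 30*x + 25
(5) = 8*l^2 - 8*l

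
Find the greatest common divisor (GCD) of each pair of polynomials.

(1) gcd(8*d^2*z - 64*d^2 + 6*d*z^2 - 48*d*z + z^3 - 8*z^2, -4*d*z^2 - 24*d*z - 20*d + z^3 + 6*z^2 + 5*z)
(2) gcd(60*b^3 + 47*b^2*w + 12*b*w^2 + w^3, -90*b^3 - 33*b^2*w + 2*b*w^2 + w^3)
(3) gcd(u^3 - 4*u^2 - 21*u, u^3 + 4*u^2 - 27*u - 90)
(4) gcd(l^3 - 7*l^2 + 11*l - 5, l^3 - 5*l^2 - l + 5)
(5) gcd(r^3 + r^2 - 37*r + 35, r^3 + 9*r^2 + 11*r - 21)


(1) = gcd((2*d + z)*(4*d + z)*(z - 8), (-4*d + z)*(z + 1)*(z + 5)) = 1
(2) = 15*b^2 + 8*b*w + w^2
(3) = u + 3
(4) = l^2 - 6*l + 5
(5) = gcd((r - 5)*(r - 1)*(r + 7), (r - 1)*(r + 3)*(r + 7)) = r^2 + 6*r - 7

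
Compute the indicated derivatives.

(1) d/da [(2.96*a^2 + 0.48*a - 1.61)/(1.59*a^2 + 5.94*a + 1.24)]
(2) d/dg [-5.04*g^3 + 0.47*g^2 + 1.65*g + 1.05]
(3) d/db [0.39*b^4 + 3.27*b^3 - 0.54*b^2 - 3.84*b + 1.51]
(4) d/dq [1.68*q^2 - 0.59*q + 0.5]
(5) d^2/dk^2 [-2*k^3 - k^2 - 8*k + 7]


(1) = (16.8192*a^2 + 12.4606*a + 10.1586)/(2.5281*a^4 + 18.8892*a^3 + 39.2268*a^2 + 14.7312*a + 1.5376)
(2) = -15.12*g^2 + 0.94*g + 1.65
(3) = 1.56*b^3 + 9.81*b^2 - 1.08*b - 3.84
(4) = 3.36*q - 0.59
(5) = -12*k - 2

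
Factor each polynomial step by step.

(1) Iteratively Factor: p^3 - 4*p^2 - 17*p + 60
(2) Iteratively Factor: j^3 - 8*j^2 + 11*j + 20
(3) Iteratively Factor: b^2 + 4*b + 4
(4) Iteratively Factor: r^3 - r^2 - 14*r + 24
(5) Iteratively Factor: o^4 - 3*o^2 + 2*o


(1) = (p + 4)*(p^2 - 8*p + 15) = (p - 5)*(p + 4)*(p - 3)
(2) = (j - 5)*(j^2 - 3*j - 4) = (j - 5)*(j + 1)*(j - 4)
(3) = (b + 2)*(b + 2)
(4) = (r - 3)*(r^2 + 2*r - 8) = (r - 3)*(r - 2)*(r + 4)
(5) = (o + 2)*(o^3 - 2*o^2 + o) = (o - 1)*(o + 2)*(o^2 - o) = (o - 1)^2*(o + 2)*(o)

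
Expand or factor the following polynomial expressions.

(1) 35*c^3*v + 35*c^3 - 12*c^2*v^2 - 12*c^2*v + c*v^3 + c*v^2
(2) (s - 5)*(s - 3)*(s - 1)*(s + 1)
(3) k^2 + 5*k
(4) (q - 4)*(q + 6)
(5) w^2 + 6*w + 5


(1) = (-7*c + v)*(-5*c + v)*(c*v + c)
(2) = s^4 - 8*s^3 + 14*s^2 + 8*s - 15
(3) = k*(k + 5)
(4) = q^2 + 2*q - 24
(5) = (w + 1)*(w + 5)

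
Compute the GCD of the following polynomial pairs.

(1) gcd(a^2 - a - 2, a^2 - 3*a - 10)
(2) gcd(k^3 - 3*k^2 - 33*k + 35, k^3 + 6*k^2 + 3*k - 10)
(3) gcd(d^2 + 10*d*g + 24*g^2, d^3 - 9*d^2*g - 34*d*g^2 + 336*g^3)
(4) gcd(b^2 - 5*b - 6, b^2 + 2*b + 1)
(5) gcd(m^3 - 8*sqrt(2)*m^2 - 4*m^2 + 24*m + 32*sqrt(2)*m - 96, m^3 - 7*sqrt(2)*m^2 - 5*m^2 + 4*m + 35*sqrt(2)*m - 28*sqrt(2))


(1) = gcd((a - 2)*(a + 1), (a - 5)*(a + 2)) = 1
(2) = k^2 + 4*k - 5
(3) = d + 6*g
(4) = gcd((b - 6)*(b + 1), (b + 1)^2) = b + 1
(5) = m - 4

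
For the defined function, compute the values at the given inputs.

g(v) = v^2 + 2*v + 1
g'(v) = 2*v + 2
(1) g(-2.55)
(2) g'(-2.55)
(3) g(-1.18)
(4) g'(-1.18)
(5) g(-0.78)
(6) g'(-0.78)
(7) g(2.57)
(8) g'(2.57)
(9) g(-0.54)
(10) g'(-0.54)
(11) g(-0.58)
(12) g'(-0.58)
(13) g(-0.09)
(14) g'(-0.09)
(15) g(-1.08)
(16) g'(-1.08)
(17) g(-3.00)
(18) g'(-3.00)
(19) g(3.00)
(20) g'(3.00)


(1) = 2.40
(2) = -3.10
(3) = 0.03
(4) = -0.36
(5) = 0.05
(6) = 0.44
(7) = 12.74
(8) = 7.14
(9) = 0.21
(10) = 0.92
(11) = 0.18
(12) = 0.84
(13) = 0.83
(14) = 1.82
(15) = 0.01
(16) = -0.16
(17) = 4.00
(18) = -4.00
(19) = 16.00
(20) = 8.00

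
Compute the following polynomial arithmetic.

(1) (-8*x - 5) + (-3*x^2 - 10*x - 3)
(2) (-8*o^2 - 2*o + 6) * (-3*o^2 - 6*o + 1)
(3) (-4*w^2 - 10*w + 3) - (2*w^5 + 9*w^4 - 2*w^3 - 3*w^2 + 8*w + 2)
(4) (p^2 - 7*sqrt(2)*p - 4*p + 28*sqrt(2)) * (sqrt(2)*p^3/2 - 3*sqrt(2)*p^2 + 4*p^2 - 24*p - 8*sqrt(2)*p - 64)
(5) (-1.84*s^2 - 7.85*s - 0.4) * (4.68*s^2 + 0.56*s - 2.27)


(1) = -3*x^2 - 18*x - 8
(2) = 24*o^4 + 54*o^3 - 14*o^2 - 38*o + 6
(3) = -2*w^5 - 9*w^4 + 2*w^3 - w^2 - 18*w + 1
(4) = sqrt(2)*p^5/2 - 5*sqrt(2)*p^4 - 3*p^4 - 24*sqrt(2)*p^3 + 30*p^3 - 24*p^2 + 312*sqrt(2)*p^2 - 224*sqrt(2)*p - 192*p - 1792*sqrt(2)
(5) = -8.6112*s^4 - 37.7684*s^3 - 2.0912*s^2 + 17.5955*s + 0.908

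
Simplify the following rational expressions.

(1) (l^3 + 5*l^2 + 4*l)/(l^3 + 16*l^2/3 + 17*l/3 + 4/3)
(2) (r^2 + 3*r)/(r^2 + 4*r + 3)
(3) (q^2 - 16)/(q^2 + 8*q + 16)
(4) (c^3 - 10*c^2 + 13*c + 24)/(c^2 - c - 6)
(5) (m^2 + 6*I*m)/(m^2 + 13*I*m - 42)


(1) = 3*l/(3*l + 1)
(2) = r/(r + 1)
(3) = (q - 4)/(q + 4)
(4) = (c^2 - 7*c - 8)/(c + 2)
(5) = m/(m + 7*I)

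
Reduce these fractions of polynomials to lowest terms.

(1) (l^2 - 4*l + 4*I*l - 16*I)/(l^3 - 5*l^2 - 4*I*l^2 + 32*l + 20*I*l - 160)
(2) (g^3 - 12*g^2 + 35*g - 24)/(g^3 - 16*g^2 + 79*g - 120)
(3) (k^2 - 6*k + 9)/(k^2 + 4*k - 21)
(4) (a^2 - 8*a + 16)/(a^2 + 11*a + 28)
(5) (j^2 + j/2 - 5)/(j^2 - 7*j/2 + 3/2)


(1) = (l - 4)/(l^2 + l*(-5 - 8*I) + 40*I)
(2) = (g - 1)/(g - 5)
(3) = (k - 3)/(k + 7)
(4) = (a^2 - 8*a + 16)/(a^2 + 11*a + 28)
(5) = (2*j^2 + j - 10)/(2*j^2 - 7*j + 3)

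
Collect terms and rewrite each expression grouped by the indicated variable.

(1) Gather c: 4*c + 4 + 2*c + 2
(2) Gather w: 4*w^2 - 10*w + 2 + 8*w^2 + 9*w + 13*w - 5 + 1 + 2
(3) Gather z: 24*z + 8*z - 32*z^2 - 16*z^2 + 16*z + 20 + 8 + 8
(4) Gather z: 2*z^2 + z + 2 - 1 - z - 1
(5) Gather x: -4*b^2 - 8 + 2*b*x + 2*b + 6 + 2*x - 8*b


(1) = 6*c + 6
(2) = 12*w^2 + 12*w
(3) = -48*z^2 + 48*z + 36
(4) = 2*z^2
(5) = -4*b^2 - 6*b + x*(2*b + 2) - 2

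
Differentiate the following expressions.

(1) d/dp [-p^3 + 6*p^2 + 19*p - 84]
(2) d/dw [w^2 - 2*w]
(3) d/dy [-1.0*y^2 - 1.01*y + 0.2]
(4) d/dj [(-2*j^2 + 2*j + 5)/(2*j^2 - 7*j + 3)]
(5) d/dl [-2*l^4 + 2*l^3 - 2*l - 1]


(1) = -3*p^2 + 12*p + 19
(2) = 2*w - 2
(3) = -2.0*y - 1.01
(4) = (10*j^2 - 32*j + 41)/(4*j^4 - 28*j^3 + 61*j^2 - 42*j + 9)
(5) = -8*l^3 + 6*l^2 - 2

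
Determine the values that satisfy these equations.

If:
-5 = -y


Then:
y = 5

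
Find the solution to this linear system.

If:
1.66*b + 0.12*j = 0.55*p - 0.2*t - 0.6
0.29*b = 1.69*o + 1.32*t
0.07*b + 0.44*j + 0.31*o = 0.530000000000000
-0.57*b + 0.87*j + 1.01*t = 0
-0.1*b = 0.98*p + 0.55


Then:
b = -0.47
j = 0.81
o = 0.67
p = -0.51
t = -0.96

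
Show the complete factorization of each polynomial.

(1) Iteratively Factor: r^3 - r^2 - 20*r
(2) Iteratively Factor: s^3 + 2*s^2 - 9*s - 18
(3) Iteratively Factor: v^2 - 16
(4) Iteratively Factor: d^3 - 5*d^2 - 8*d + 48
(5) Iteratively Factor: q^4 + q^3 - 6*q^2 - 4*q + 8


(1) = (r)*(r^2 - r - 20) = r*(r + 4)*(r - 5)
(2) = (s + 3)*(s^2 - s - 6) = (s + 2)*(s + 3)*(s - 3)
(3) = (v - 4)*(v + 4)
(4) = (d - 4)*(d^2 - d - 12) = (d - 4)^2*(d + 3)
(5) = (q - 1)*(q^3 + 2*q^2 - 4*q - 8) = (q - 1)*(q + 2)*(q^2 - 4) = (q - 2)*(q - 1)*(q + 2)*(q + 2)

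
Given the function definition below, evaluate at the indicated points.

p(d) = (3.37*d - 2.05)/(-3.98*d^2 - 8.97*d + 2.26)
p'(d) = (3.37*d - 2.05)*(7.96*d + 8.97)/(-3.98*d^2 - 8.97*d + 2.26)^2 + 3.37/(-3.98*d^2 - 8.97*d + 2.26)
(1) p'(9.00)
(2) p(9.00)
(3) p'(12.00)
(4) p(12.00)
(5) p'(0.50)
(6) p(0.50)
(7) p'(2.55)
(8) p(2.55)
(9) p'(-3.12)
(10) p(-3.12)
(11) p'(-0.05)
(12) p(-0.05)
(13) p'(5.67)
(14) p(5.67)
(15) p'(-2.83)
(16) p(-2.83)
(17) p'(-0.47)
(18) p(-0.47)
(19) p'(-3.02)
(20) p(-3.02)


(1) = 0.01
(2) = -0.07
(3) = 0.00
(4) = -0.06
(5) = -1.50
(6) = 0.11
(7) = 0.02
(8) = -0.14
(9) = 2.36
(10) = 1.48
(11) = -1.36
(12) = -0.82
(13) = 0.01
(14) = -0.10
(15) = 7.98
(16) = 2.74
(17) = -0.00
(18) = -0.65
(19) = 3.33
(20) = 1.76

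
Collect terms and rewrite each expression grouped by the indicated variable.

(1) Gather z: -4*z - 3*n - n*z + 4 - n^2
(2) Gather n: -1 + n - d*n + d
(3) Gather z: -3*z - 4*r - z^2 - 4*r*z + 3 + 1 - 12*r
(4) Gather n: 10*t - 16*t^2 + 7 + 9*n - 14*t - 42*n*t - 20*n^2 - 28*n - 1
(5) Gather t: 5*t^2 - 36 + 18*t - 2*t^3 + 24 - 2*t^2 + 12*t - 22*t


(1) = -n^2 - 3*n + z*(-n - 4) + 4
(2) = d + n*(1 - d) - 1
(3) = -16*r - z^2 + z*(-4*r - 3) + 4
(4) = -20*n^2 + n*(-42*t - 19) - 16*t^2 - 4*t + 6
(5) = -2*t^3 + 3*t^2 + 8*t - 12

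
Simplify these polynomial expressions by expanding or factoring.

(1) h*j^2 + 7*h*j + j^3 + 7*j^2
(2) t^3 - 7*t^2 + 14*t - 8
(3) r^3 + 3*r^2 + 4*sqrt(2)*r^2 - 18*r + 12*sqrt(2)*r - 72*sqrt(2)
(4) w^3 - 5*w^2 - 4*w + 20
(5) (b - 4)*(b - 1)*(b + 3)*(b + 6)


(1) = j*(h + j)*(j + 7)
(2) = (t - 4)*(t - 2)*(t - 1)
(3) = (r - 3)*(r + 6)*(r + 4*sqrt(2))
(4) = (w - 5)*(w - 2)*(w + 2)
(5) = b^4 + 4*b^3 - 23*b^2 - 54*b + 72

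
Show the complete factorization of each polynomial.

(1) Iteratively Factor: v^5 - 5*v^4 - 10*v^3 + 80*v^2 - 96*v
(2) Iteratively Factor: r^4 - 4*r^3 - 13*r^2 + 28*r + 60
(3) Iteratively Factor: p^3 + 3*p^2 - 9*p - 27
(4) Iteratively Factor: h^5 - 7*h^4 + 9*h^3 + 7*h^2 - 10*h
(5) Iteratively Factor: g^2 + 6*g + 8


(1) = (v)*(v^4 - 5*v^3 - 10*v^2 + 80*v - 96) = v*(v - 2)*(v^3 - 3*v^2 - 16*v + 48) = v*(v - 4)*(v - 2)*(v^2 + v - 12) = v*(v - 4)*(v - 3)*(v - 2)*(v + 4)
(2) = (r - 3)*(r^3 - r^2 - 16*r - 20) = (r - 3)*(r + 2)*(r^2 - 3*r - 10) = (r - 5)*(r - 3)*(r + 2)*(r + 2)
(3) = (p - 3)*(p^2 + 6*p + 9) = (p - 3)*(p + 3)*(p + 3)
(4) = (h - 2)*(h^4 - 5*h^3 - h^2 + 5*h) = (h - 5)*(h - 2)*(h^3 - h) = (h - 5)*(h - 2)*(h - 1)*(h^2 + h) = h*(h - 5)*(h - 2)*(h - 1)*(h + 1)
(5) = (g + 4)*(g + 2)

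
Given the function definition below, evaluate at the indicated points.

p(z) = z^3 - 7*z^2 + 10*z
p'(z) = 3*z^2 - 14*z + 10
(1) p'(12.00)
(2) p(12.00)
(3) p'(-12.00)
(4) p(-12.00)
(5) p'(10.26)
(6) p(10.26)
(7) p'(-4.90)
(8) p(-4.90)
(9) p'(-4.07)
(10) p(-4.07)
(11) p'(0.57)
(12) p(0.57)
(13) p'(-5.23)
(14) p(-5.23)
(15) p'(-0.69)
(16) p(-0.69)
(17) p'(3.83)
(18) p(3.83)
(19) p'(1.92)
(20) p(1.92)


(1) = 274.00
(2) = 840.00
(3) = 610.00
(4) = -2856.00
(5) = 182.16
(6) = 445.77
(7) = 150.63
(8) = -334.72
(9) = 116.67
(10) = -224.07
(11) = 2.99
(12) = 3.61
(13) = 165.28
(14) = -386.83
(15) = 21.09
(16) = -10.56
(17) = 0.39
(18) = -8.20
(19) = -5.82
(20) = 0.47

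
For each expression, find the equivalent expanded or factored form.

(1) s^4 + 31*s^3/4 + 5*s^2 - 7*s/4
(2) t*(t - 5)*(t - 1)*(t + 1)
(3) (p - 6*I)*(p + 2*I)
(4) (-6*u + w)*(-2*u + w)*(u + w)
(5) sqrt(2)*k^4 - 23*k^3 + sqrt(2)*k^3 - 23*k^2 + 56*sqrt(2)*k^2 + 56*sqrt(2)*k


(1) = s*(s - 1/4)*(s + 1)*(s + 7)
(2) = t^4 - 5*t^3 - t^2 + 5*t
(3) = p^2 - 4*I*p + 12
(4) = 12*u^3 + 4*u^2*w - 7*u*w^2 + w^3
(5) = k*(k - 8*sqrt(2))*(k - 7*sqrt(2)/2)*(sqrt(2)*k + sqrt(2))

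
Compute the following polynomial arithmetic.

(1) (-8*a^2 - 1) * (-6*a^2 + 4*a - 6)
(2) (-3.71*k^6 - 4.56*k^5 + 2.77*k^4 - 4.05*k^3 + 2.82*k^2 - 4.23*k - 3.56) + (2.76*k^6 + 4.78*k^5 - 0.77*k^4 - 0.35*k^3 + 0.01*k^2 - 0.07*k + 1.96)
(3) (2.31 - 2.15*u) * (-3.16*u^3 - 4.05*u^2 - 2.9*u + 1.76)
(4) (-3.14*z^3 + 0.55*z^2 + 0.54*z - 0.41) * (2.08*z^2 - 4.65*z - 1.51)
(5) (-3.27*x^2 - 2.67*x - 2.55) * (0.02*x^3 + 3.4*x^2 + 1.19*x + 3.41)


(1) = 48*a^4 - 32*a^3 + 54*a^2 - 4*a + 6
(2) = -0.95*k^6 + 0.22*k^5 + 2.0*k^4 - 4.4*k^3 + 2.83*k^2 - 4.3*k - 1.6
(3) = 6.794*u^4 + 1.4079*u^3 - 3.1205*u^2 - 10.483*u + 4.0656
(4) = -6.5312*z^5 + 15.745*z^4 + 3.3071*z^3 - 4.1943*z^2 + 1.0911*z + 0.6191
(5) = -0.0654*x^5 - 11.1714*x^4 - 13.0203*x^3 - 22.998*x^2 - 12.1392*x - 8.6955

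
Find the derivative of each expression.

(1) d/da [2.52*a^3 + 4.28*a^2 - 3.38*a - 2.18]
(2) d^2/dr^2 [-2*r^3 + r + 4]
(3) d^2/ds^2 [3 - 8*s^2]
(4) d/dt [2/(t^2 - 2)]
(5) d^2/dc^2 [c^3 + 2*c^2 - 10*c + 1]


(1) = 7.56*a^2 + 8.56*a - 3.38
(2) = -12*r
(3) = -16
(4) = -4*t/(t^2 - 2)^2
(5) = 6*c + 4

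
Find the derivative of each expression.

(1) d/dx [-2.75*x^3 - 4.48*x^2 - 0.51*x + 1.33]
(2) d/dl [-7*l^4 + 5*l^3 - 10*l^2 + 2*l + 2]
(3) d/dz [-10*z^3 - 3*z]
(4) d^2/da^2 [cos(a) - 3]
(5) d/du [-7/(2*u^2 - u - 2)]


(1) = -8.25*x^2 - 8.96*x - 0.51
(2) = -28*l^3 + 15*l^2 - 20*l + 2
(3) = -30*z^2 - 3
(4) = -cos(a)
(5) = 7*(4*u - 1)/(-2*u^2 + u + 2)^2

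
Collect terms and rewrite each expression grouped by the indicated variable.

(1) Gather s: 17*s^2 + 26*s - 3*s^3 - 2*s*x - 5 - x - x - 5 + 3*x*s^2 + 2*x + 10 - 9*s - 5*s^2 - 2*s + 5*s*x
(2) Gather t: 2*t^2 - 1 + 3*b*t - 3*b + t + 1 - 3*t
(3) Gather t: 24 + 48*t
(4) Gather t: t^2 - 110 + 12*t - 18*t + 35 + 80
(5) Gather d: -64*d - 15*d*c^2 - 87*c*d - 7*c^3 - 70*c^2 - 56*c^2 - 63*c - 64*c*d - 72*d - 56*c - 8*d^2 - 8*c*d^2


(1) = -3*s^3 + s^2*(3*x + 12) + s*(3*x + 15)
(2) = -3*b + 2*t^2 + t*(3*b - 2)
(3) = 48*t + 24
(4) = t^2 - 6*t + 5
(5) = -7*c^3 - 126*c^2 - 119*c + d^2*(-8*c - 8) + d*(-15*c^2 - 151*c - 136)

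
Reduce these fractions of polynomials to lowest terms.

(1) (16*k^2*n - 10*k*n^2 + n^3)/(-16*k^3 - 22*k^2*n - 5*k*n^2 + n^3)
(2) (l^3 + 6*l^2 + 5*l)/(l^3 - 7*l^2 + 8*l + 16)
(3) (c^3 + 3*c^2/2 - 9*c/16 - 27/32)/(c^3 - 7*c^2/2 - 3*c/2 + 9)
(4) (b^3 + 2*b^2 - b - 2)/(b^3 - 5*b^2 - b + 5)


(1) = (-2*k*n + n^2)/(2*k^2 + 3*k*n + n^2)
(2) = (l^2 + 5*l)/(l^2 - 8*l + 16)
(3) = (16*c^2 - 9)/(16*c^2 - 80*c + 96)
(4) = (b + 2)/(b - 5)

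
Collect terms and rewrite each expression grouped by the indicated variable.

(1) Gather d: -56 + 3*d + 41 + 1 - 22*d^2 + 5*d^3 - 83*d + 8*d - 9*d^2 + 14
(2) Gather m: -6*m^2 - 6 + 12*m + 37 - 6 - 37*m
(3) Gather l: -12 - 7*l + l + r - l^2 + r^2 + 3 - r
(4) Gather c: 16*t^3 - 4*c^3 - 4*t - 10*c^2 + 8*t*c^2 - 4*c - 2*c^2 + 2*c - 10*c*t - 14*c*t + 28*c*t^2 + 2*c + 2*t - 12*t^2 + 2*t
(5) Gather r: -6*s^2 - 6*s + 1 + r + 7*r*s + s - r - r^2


(1) = 5*d^3 - 31*d^2 - 72*d
(2) = -6*m^2 - 25*m + 25
(3) = -l^2 - 6*l + r^2 - 9
(4) = -4*c^3 + c^2*(8*t - 12) + c*(28*t^2 - 24*t) + 16*t^3 - 12*t^2
(5) = -r^2 + 7*r*s - 6*s^2 - 5*s + 1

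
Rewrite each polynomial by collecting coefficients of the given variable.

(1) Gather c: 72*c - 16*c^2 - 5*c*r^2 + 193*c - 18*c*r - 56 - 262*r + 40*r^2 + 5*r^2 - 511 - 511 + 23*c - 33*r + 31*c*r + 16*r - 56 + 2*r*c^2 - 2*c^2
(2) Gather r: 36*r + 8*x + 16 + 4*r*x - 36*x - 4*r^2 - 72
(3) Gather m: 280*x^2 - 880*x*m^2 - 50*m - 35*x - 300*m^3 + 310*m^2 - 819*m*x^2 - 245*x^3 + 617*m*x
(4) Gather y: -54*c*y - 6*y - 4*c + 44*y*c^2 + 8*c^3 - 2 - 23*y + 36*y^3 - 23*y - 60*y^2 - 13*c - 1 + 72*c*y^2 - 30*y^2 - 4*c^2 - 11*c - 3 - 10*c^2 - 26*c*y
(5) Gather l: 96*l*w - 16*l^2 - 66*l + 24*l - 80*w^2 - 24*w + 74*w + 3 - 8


(1) = c^2*(2*r - 18) + c*(-5*r^2 + 13*r + 288) + 45*r^2 - 279*r - 1134
(2) = -4*r^2 + r*(4*x + 36) - 28*x - 56
(3) = -300*m^3 + m^2*(310 - 880*x) + m*(-819*x^2 + 617*x - 50) - 245*x^3 + 280*x^2 - 35*x
(4) = 8*c^3 - 14*c^2 - 28*c + 36*y^3 + y^2*(72*c - 90) + y*(44*c^2 - 80*c - 52) - 6
(5) = -16*l^2 + l*(96*w - 42) - 80*w^2 + 50*w - 5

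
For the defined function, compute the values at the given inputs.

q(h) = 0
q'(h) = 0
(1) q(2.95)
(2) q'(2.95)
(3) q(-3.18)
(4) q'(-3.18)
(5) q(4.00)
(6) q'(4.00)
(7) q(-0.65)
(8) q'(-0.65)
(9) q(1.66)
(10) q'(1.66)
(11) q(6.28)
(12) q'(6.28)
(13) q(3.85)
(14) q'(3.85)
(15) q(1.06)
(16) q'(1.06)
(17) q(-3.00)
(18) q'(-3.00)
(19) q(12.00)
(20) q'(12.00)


(1) = 0.00
(2) = 0.00
(3) = 0.00
(4) = 0.00
(5) = 0.00
(6) = 0.00
(7) = 0.00
(8) = 0.00
(9) = 0.00
(10) = 0.00
(11) = 0.00
(12) = 0.00
(13) = 0.00
(14) = 0.00
(15) = 0.00
(16) = 0.00
(17) = 0.00
(18) = 0.00
(19) = 0.00
(20) = 0.00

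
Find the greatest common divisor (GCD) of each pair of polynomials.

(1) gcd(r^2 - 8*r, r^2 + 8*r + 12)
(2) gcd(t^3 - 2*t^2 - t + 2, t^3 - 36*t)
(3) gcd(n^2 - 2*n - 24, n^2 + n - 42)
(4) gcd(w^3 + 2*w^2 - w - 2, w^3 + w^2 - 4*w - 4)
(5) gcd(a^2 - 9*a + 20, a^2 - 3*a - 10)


(1) = gcd(r*(r - 8), (r + 2)*(r + 6)) = 1
(2) = 1
(3) = gcd((n - 6)*(n + 4), (n - 6)*(n + 7)) = n - 6
(4) = w^2 + 3*w + 2
(5) = gcd((a - 5)*(a - 4), (a - 5)*(a + 2)) = a - 5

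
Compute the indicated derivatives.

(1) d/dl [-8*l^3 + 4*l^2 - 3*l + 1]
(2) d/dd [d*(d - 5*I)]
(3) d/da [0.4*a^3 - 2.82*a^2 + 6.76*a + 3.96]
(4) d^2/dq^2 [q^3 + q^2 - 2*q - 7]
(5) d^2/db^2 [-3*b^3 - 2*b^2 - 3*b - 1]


(1) = -24*l^2 + 8*l - 3
(2) = 2*d - 5*I
(3) = 1.2*a^2 - 5.64*a + 6.76
(4) = 6*q + 2
(5) = -18*b - 4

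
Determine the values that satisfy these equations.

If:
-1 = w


Then:
w = -1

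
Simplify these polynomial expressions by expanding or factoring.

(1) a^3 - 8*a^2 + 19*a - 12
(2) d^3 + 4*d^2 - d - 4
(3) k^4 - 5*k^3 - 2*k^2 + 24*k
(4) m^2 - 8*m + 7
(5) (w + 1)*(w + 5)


(1) = (a - 4)*(a - 3)*(a - 1)
(2) = (d - 1)*(d + 1)*(d + 4)
(3) = k*(k - 4)*(k - 3)*(k + 2)
(4) = (m - 7)*(m - 1)
(5) = w^2 + 6*w + 5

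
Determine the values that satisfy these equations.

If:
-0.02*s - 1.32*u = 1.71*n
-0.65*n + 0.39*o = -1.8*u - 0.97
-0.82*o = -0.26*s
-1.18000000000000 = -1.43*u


Then:
n = -0.38
o = -6.93
s = -21.86
u = 0.83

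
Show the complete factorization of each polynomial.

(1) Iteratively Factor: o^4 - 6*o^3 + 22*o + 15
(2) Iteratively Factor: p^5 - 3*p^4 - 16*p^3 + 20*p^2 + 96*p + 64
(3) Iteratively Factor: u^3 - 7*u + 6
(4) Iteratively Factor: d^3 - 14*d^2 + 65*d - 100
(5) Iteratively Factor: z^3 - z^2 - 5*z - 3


(1) = (o + 1)*(o^3 - 7*o^2 + 7*o + 15) = (o - 3)*(o + 1)*(o^2 - 4*o - 5) = (o - 5)*(o - 3)*(o + 1)*(o + 1)
(2) = (p + 1)*(p^4 - 4*p^3 - 12*p^2 + 32*p + 64) = (p - 4)*(p + 1)*(p^3 - 12*p - 16) = (p - 4)*(p + 1)*(p + 2)*(p^2 - 2*p - 8) = (p - 4)^2*(p + 1)*(p + 2)*(p + 2)
(3) = (u - 1)*(u^2 + u - 6) = (u - 2)*(u - 1)*(u + 3)
(4) = (d - 4)*(d^2 - 10*d + 25) = (d - 5)*(d - 4)*(d - 5)
(5) = (z + 1)*(z^2 - 2*z - 3) = (z - 3)*(z + 1)*(z + 1)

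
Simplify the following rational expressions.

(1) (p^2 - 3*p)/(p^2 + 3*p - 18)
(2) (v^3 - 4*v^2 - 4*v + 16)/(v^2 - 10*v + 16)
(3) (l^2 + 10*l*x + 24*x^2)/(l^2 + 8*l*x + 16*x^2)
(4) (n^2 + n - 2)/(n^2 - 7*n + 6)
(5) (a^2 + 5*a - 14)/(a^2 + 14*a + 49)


(1) = p/(p + 6)
(2) = (v^2 - 2*v - 8)/(v - 8)
(3) = (l + 6*x)/(l + 4*x)
(4) = (n + 2)/(n - 6)
(5) = (a - 2)/(a + 7)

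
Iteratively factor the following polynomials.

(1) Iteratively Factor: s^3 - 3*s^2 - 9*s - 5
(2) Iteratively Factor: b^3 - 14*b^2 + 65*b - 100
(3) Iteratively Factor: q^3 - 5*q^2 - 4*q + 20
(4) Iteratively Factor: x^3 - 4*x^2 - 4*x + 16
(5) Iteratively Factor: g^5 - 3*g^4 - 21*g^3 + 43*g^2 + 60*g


(1) = (s - 5)*(s^2 + 2*s + 1) = (s - 5)*(s + 1)*(s + 1)
(2) = (b - 4)*(b^2 - 10*b + 25) = (b - 5)*(b - 4)*(b - 5)
(3) = (q + 2)*(q^2 - 7*q + 10) = (q - 5)*(q + 2)*(q - 2)
(4) = (x - 4)*(x^2 - 4) = (x - 4)*(x - 2)*(x + 2)
(5) = (g + 4)*(g^4 - 7*g^3 + 7*g^2 + 15*g) = (g - 5)*(g + 4)*(g^3 - 2*g^2 - 3*g) = g*(g - 5)*(g + 4)*(g^2 - 2*g - 3) = g*(g - 5)*(g + 1)*(g + 4)*(g - 3)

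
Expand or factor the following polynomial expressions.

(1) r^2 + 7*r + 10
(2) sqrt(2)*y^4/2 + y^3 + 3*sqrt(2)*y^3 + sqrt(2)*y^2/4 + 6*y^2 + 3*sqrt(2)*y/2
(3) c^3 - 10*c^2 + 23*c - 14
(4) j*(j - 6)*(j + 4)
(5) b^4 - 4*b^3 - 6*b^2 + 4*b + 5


(1) = (r + 2)*(r + 5)
(2) = y*(y + 6)*(y + sqrt(2)/2)*(sqrt(2)*y/2 + 1/2)
(3) = (c - 7)*(c - 2)*(c - 1)
(4) = j^3 - 2*j^2 - 24*j
(5) = (b - 5)*(b - 1)*(b + 1)^2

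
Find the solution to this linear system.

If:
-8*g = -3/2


Then:
g = 3/16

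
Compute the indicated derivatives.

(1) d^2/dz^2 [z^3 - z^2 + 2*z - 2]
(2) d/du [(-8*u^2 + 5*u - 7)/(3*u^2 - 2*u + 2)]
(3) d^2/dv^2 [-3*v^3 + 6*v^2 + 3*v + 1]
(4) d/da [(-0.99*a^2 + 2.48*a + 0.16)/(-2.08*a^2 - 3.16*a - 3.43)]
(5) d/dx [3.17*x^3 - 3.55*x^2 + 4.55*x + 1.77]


(1) = 6*z - 2
(2) = (u^2 + 10*u - 4)/(9*u^4 - 12*u^3 + 16*u^2 - 8*u + 4)
(3) = 12 - 18*v
(4) = (8.2868*a^2 + 7.457*a - 8.0008)/(4.3264*a^4 + 13.1456*a^3 + 24.2544*a^2 + 21.6776*a + 11.7649)
(5) = 9.51*x^2 - 7.1*x + 4.55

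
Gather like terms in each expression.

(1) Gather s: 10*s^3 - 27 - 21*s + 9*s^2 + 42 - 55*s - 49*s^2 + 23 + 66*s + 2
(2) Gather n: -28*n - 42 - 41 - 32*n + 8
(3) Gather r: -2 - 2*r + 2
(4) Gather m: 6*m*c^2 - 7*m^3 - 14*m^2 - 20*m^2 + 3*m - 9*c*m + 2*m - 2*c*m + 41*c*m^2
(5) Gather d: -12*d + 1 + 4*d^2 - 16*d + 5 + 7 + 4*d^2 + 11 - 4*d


(1) = 10*s^3 - 40*s^2 - 10*s + 40
(2) = -60*n - 75
(3) = -2*r
(4) = -7*m^3 + m^2*(41*c - 34) + m*(6*c^2 - 11*c + 5)
(5) = 8*d^2 - 32*d + 24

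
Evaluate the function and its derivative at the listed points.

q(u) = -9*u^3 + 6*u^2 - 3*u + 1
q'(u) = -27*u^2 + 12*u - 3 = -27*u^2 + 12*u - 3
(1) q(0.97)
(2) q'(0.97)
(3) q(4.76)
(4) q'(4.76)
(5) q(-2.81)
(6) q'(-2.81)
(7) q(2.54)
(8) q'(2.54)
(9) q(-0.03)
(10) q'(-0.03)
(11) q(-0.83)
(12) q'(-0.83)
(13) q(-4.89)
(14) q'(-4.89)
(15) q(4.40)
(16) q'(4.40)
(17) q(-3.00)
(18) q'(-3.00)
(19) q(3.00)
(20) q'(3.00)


(1) = -4.48
(2) = -16.76
(3) = -847.99
(4) = -557.64
(5) = 256.50
(6) = -249.91
(7) = -115.39
(8) = -146.71
(9) = 1.10
(10) = -3.38
(11) = 12.77
(12) = -31.56
(13) = 1211.51
(14) = -707.31
(15) = -662.70
(16) = -472.92
(17) = 307.00
(18) = -282.00
(19) = -197.00
(20) = -210.00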